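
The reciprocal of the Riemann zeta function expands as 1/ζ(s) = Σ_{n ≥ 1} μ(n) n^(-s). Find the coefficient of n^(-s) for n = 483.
μ(483) = -1

Factor n = 483 = 3 · 7 · 23. μ(n) = 0 if any exponent ≥ 2 (not squarefree); otherwise μ(n) = (−1)^{ω(n)} where ω(n) is the number of distinct prime factors. Applying: μ(483) = -1.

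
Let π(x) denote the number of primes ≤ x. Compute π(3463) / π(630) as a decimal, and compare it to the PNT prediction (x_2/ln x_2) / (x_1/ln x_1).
π(3463)/π(630) = 485/114 ≈ 4.2544;  PNT prediction ≈ 4.3474.

π(630) = 114 and π(3463) = 485, so π(3463)/π(630) ≈ 4.2544. The PNT-predicted ratio is (3463/ln(3463)) / (630/ln(630)) ≈ 4.3474. The two agree to within a few percent, as expected.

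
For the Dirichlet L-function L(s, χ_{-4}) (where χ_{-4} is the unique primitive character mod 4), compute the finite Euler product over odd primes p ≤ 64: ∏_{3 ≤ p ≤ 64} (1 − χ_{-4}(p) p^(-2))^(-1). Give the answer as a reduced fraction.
∏ = 41649646786025278187758845901/45453901250007819878400000000

The odd primes p ≤ 64 are [3, 5, 7, 11, 13, 17, 19, 23, 29, 31, 37, 41, 43, 47, 53, 59, 61]. For each, χ(p) = 1 if p ≡ 1 mod 4, χ(p) = −1 if p ≡ 3 mod 4. Taking (1 − χ(p)/p^2)^(-1) = p^2/(p^2 − χ(p)): (1 − (-1)/3^2)^(-1) · (1 − (1)/5^2)^(-1) · (1 − (-1)/7^2)^(-1) · (1 − (-1)/11^2)^(-1) · (1 − (1)/13^2)^(-1) · (1 − (1)/17^2)^(-1) · (1 − (-1)/19^2)^(-1) · (1 − (-1)/23^2)^(-1) · (1 − (1)/29^2)^(-1) · (1 − (-1)/31^2)^(-1) · (1 − (1)/37^2)^(-1) · (1 − (1)/41^2)^(-1) · (1 − (-1)/43^2)^(-1) · (1 − (-1)/47^2)^(-1) · (1 − (1)/53^2)^(-1) · (1 − (-1)/59^2)^(-1) · (1 − (1)/61^2)^(-1) = 41649646786025278187758845901/45453901250007819878400000000.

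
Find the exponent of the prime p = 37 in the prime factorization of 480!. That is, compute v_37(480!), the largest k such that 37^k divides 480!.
v_37(480!) = 12

Legendre's formula: v_p(n!) = Σ_{k ≥ 1} ⌊n / p^k⌋. For p = 37, n = 480, the terms are:
  ⌊480/37^1⌋ = ⌊480/37⌋ = 12
(the next term ⌊480/37^2⌋ = 0, terminating the sum). Summing: v_37(480!) = 12 = 12.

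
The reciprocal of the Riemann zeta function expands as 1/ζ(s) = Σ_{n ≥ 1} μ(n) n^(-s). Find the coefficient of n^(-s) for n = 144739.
μ(144739) = 1

Factor n = 144739 = 7 · 23 · 29 · 31. μ(n) = 0 if any exponent ≥ 2 (not squarefree); otherwise μ(n) = (−1)^{ω(n)} where ω(n) is the number of distinct prime factors. Applying: μ(144739) = 1.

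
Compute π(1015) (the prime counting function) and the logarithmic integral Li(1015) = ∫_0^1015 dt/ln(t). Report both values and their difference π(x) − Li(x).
π(1015) = 170;  Li(1015) ≈ 179.78;  π(x) − Li(x) ≈ -9.78.

Direct count of primes ≤ 1015 gives π(1015) = 170. Numerical evaluation of the logarithmic integral gives Li(1015) ≈ 179.78. The difference π(x) − Li(x) ≈ -9.78 is typically negative for small/moderate x (Li(x) overestimates), though Littlewood's theorem shows this sign changes infinitely often.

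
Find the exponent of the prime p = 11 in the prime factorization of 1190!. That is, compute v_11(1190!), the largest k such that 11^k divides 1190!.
v_11(1190!) = 117

Legendre's formula: v_p(n!) = Σ_{k ≥ 1} ⌊n / p^k⌋. For p = 11, n = 1190, the terms are:
  ⌊1190/11^1⌋ = ⌊1190/11⌋ = 108
  ⌊1190/11^2⌋ = ⌊1190/121⌋ = 9
(the next term ⌊1190/11^3⌋ = 0, terminating the sum). Summing: v_11(1190!) = 108 + 9 = 117.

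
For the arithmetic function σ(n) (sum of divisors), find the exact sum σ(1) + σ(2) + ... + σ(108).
Σ_{n ≤ 108} σ(n) = 9673

Compute σ(n) for each 1 ≤ n ≤ 108: σ(1) = 1, σ(2) = 3, σ(3) = 4, σ(4) = 7, σ(5) = 6, σ(6) = 12, σ(7) = 8, σ(8) = 15, σ(9) = 13, σ(10) = 18, σ(11) = 12, σ(12) = 28, σ(13) = 14, σ(14) = 24, σ(15) = 24, σ(16) = 31, σ(17) = 18, σ(18) = 39, σ(19) = 20, σ(20) = 42, σ(21) = 32, σ(22) = 36, σ(23) = 24, σ(24) = 60, σ(25) = 31, σ(26) = 42, σ(27) = 40, σ(28) = 56, σ(29) = 30, σ(30) = 72, σ(31) = 32, σ(32) = 63, σ(33) = 48, σ(34) = 54, σ(35) = 48, σ(36) = 91, σ(37) = 38, σ(38) = 60, σ(39) = 56, σ(40) = 90, σ(41) = 42, σ(42) = 96, σ(43) = 44, σ(44) = 84, σ(45) = 78, σ(46) = 72, σ(47) = 48, σ(48) = 124, σ(49) = 57, σ(50) = 93, σ(51) = 72, σ(52) = 98, σ(53) = 54, σ(54) = 120, σ(55) = 72, σ(56) = 120, σ(57) = 80, σ(58) = 90, σ(59) = 60, σ(60) = 168, σ(61) = 62, σ(62) = 96, σ(63) = 104, σ(64) = 127, σ(65) = 84, σ(66) = 144, σ(67) = 68, σ(68) = 126, σ(69) = 96, σ(70) = 144, σ(71) = 72, σ(72) = 195, σ(73) = 74, σ(74) = 114, σ(75) = 124, σ(76) = 140, σ(77) = 96, σ(78) = 168, σ(79) = 80, σ(80) = 186, σ(81) = 121, σ(82) = 126, σ(83) = 84, σ(84) = 224, σ(85) = 108, σ(86) = 132, σ(87) = 120, σ(88) = 180, σ(89) = 90, σ(90) = 234, σ(91) = 112, σ(92) = 168, σ(93) = 128, σ(94) = 144, σ(95) = 120, σ(96) = 252, σ(97) = 98, σ(98) = 171, σ(99) = 156, σ(100) = 217, σ(101) = 102, σ(102) = 216, σ(103) = 104, σ(104) = 210, σ(105) = 192, σ(106) = 162, σ(107) = 108, σ(108) = 280. Summing all 108 values: 9673. (Average order: Σ_{n ≤ x} σ(n) ~ (π²/12) x². For x = 108, (π²/12)·108² ≈ 9593.26.)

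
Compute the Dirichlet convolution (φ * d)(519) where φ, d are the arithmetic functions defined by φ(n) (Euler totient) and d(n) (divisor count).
(φ * d)(519) = 696

Divisors of 519: [1, 3, 173, 519]. For each d | 519:
  d = 1: φ(1) · d(519/1) = 1 · 4 = 4
  d = 3: φ(3) · d(519/3) = 2 · 2 = 4
  d = 173: φ(173) · d(519/173) = 172 · 2 = 344
  d = 519: φ(519) · d(519/519) = 344 · 1 = 344
Summing: (φ * d)(519) = 4 + 4 + 344 + 344 = 696.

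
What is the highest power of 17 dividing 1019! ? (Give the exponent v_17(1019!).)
v_17(1019!) = 62

Legendre's formula: v_p(n!) = Σ_{k ≥ 1} ⌊n / p^k⌋. For p = 17, n = 1019, the terms are:
  ⌊1019/17^1⌋ = ⌊1019/17⌋ = 59
  ⌊1019/17^2⌋ = ⌊1019/289⌋ = 3
(the next term ⌊1019/17^3⌋ = 0, terminating the sum). Summing: v_17(1019!) = 59 + 3 = 62.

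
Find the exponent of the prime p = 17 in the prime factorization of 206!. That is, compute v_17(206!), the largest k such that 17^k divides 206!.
v_17(206!) = 12

Legendre's formula: v_p(n!) = Σ_{k ≥ 1} ⌊n / p^k⌋. For p = 17, n = 206, the terms are:
  ⌊206/17^1⌋ = ⌊206/17⌋ = 12
(the next term ⌊206/17^2⌋ = 0, terminating the sum). Summing: v_17(206!) = 12 = 12.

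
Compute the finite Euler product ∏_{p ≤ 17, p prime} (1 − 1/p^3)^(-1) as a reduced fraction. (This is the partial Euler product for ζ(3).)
∏ = 193396928725/160952722176

The primes p ≤ 17 are [2, 3, 5, 7, 11, 13, 17]. For each prime, (1 − 1/p^3)^(-1) = p^3 / (p^3 − 1). The product is (1 − 1/2^3)^(-1), (1 − 1/3^3)^(-1), (1 − 1/5^3)^(-1), (1 − 1/7^3)^(-1), (1 − 1/11^3)^(-1), (1 − 1/13^3)^(-1), (1 − 1/17^3)^(-1) = ∏ p^3 / (p^3 − 1) = 193396928725/160952722176.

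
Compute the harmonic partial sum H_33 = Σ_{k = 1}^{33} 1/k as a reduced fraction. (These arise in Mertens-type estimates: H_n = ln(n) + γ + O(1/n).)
H_33 = 53676090078349/13127595717600

Direct summation: H_33 = 1 + 1/2 + ... + 1/33. The least common denominator is lcm(1, ..., 33) = 144403552893600; over this denominator the numerator is 144403552893600 + 72201776446800 + 48134517631200 + 36100888223400 + 28880710578720 + 24067258815600 + 20629078984800 + 18050444111700 + 16044839210400 + 14440355289360 + 13127595717600 + 12033629407800 + 11107965607200 + 10314539492400 + 9626903526240 + 9025222055850 + 8494326640800 + 8022419605200 + 7600186994400 + 7220177644680 + 6876359661600 + 6563797858800 + 6278415343200 + 6016814703900 + 5776142115744 + 5553982803600 + 5348279736800 + 5157269746200 + 4979432858400 + 4813451763120 + 4658179125600 + 4512611027925 + 4375865239200 = 590436990861839, so H_33 = 590436990861839/144403552893600; reducing by gcd(590436990861839, 144403552893600) = 11 gives 53676090078349/13127595717600 ≈ 4.08880. (The PNT-adjacent estimate ln(33) + γ ≈ 4.07372 matches within O(1/n).)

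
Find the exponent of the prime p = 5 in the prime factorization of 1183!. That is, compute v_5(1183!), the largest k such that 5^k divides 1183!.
v_5(1183!) = 293

Legendre's formula: v_p(n!) = Σ_{k ≥ 1} ⌊n / p^k⌋. For p = 5, n = 1183, the terms are:
  ⌊1183/5^1⌋ = ⌊1183/5⌋ = 236
  ⌊1183/5^2⌋ = ⌊1183/25⌋ = 47
  ⌊1183/5^3⌋ = ⌊1183/125⌋ = 9
  ⌊1183/5^4⌋ = ⌊1183/625⌋ = 1
(the next term ⌊1183/5^5⌋ = 0, terminating the sum). Summing: v_5(1183!) = 236 + 47 + 9 + 1 = 293.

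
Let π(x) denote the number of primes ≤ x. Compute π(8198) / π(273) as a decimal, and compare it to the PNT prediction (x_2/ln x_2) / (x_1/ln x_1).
π(8198)/π(273) = 1028/58 ≈ 17.7241;  PNT prediction ≈ 18.6923.

π(273) = 58 and π(8198) = 1028, so π(8198)/π(273) ≈ 17.7241. The PNT-predicted ratio is (8198/ln(8198)) / (273/ln(273)) ≈ 18.6923. The two agree to within a few percent, as expected.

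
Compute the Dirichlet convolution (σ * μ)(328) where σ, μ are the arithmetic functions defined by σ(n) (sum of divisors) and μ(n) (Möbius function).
(σ * μ)(328) = 328

Divisors of 328: [1, 2, 4, 8, 41, 82, 164, 328]. For each d | 328:
  d = 1: σ(1) · μ(328/1) = 1 · 0 = 0
  d = 2: σ(2) · μ(328/2) = 3 · 0 = 0
  d = 4: σ(4) · μ(328/4) = 7 · 1 = 7
  d = 8: σ(8) · μ(328/8) = 15 · -1 = -15
  d = 41: σ(41) · μ(328/41) = 42 · 0 = 0
  d = 82: σ(82) · μ(328/82) = 126 · 0 = 0
  d = 164: σ(164) · μ(328/164) = 294 · -1 = -294
  d = 328: σ(328) · μ(328/328) = 630 · 1 = 630
Summing: (σ * μ)(328) = 0 + 0 + 7 + -15 + 0 + 0 + -294 + 630 = 328.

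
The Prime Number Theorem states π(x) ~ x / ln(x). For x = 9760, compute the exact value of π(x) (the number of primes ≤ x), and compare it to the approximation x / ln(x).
π(9760) = 1203;  x/ln(x) ≈ 1062.48;  relative error ≈ 11.68%.

Directly count primes up to 9760: π(9760) = 1203. The PNT approximation gives 9760/ln(9760) ≈ 9760/9.18605 ≈ 1062.48. Relative error (π(x) − x/ln(x)) / π(x) ≈ 11.68%; the approximation is known to undercount slightly (Li(x) is a better estimate).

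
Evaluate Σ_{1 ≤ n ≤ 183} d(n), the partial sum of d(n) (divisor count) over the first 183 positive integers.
Σ_{n ≤ 183} d(n) = 985

Compute d(n) for each 1 ≤ n ≤ 183: d(1) = 1, d(2) = 2, d(3) = 2, d(4) = 3, d(5) = 2, d(6) = 4, d(7) = 2, d(8) = 4, d(9) = 3, d(10) = 4, d(11) = 2, d(12) = 6, d(13) = 2, d(14) = 4, d(15) = 4, d(16) = 5, d(17) = 2, d(18) = 6, d(19) = 2, d(20) = 6, d(21) = 4, d(22) = 4, d(23) = 2, d(24) = 8, d(25) = 3, d(26) = 4, d(27) = 4, d(28) = 6, d(29) = 2, d(30) = 8, d(31) = 2, d(32) = 6, d(33) = 4, d(34) = 4, d(35) = 4, d(36) = 9, d(37) = 2, d(38) = 4, d(39) = 4, d(40) = 8, d(41) = 2, d(42) = 8, d(43) = 2, d(44) = 6, d(45) = 6, d(46) = 4, d(47) = 2, d(48) = 10, d(49) = 3, d(50) = 6, d(51) = 4, d(52) = 6, d(53) = 2, d(54) = 8, d(55) = 4, d(56) = 8, d(57) = 4, d(58) = 4, d(59) = 2, d(60) = 12, d(61) = 2, d(62) = 4, d(63) = 6, d(64) = 7, d(65) = 4, d(66) = 8, d(67) = 2, d(68) = 6, d(69) = 4, d(70) = 8, d(71) = 2, d(72) = 12, d(73) = 2, d(74) = 4, d(75) = 6, d(76) = 6, d(77) = 4, d(78) = 8, d(79) = 2, d(80) = 10, d(81) = 5, d(82) = 4, d(83) = 2, d(84) = 12, d(85) = 4, d(86) = 4, d(87) = 4, d(88) = 8, d(89) = 2, d(90) = 12, d(91) = 4, d(92) = 6, d(93) = 4, d(94) = 4, d(95) = 4, d(96) = 12, d(97) = 2, d(98) = 6, d(99) = 6, d(100) = 9, d(101) = 2, d(102) = 8, d(103) = 2, d(104) = 8, d(105) = 8, d(106) = 4, d(107) = 2, d(108) = 12, d(109) = 2, d(110) = 8, d(111) = 4, d(112) = 10, d(113) = 2, d(114) = 8, d(115) = 4, d(116) = 6, d(117) = 6, d(118) = 4, d(119) = 4, d(120) = 16, d(121) = 3, d(122) = 4, d(123) = 4, d(124) = 6, d(125) = 4, d(126) = 12, d(127) = 2, d(128) = 8, d(129) = 4, d(130) = 8, d(131) = 2, d(132) = 12, d(133) = 4, d(134) = 4, d(135) = 8, d(136) = 8, d(137) = 2, d(138) = 8, d(139) = 2, d(140) = 12, d(141) = 4, d(142) = 4, d(143) = 4, d(144) = 15, d(145) = 4, d(146) = 4, d(147) = 6, d(148) = 6, d(149) = 2, d(150) = 12, d(151) = 2, d(152) = 8, d(153) = 6, d(154) = 8, d(155) = 4, d(156) = 12, d(157) = 2, d(158) = 4, d(159) = 4, d(160) = 12, d(161) = 4, d(162) = 10, d(163) = 2, d(164) = 6, d(165) = 8, d(166) = 4, d(167) = 2, d(168) = 16, d(169) = 3, d(170) = 8, d(171) = 6, d(172) = 6, d(173) = 2, d(174) = 8, d(175) = 6, d(176) = 10, d(177) = 4, d(178) = 4, d(179) = 2, d(180) = 18, d(181) = 2, d(182) = 8, d(183) = 4. Summing all 183 values: 985. (Dirichlet's divisor formula: Σ_{n ≤ x} d(n) = x ln(x) + (2γ − 1) x + O(√x). For x = 183, the asymptotic estimate is ≈ 981.60.)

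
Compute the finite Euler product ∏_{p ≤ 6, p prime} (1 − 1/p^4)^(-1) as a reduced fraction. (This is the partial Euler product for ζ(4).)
∏ = 225/208

The primes p ≤ 6 are [2, 3, 5]. For each prime, (1 − 1/p^4)^(-1) = p^4 / (p^4 − 1). The product is (1 − 1/2^4)^(-1), (1 − 1/3^4)^(-1), (1 − 1/5^4)^(-1) = ∏ p^4 / (p^4 − 1) = 225/208.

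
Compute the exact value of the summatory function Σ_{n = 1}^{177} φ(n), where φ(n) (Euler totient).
Σ_{n ≤ 177} φ(n) = 9566

Compute φ(n) for each 1 ≤ n ≤ 177: φ(1) = 1, φ(2) = 1, φ(3) = 2, φ(4) = 2, φ(5) = 4, φ(6) = 2, φ(7) = 6, φ(8) = 4, φ(9) = 6, φ(10) = 4, φ(11) = 10, φ(12) = 4, φ(13) = 12, φ(14) = 6, φ(15) = 8, φ(16) = 8, φ(17) = 16, φ(18) = 6, φ(19) = 18, φ(20) = 8, φ(21) = 12, φ(22) = 10, φ(23) = 22, φ(24) = 8, φ(25) = 20, φ(26) = 12, φ(27) = 18, φ(28) = 12, φ(29) = 28, φ(30) = 8, φ(31) = 30, φ(32) = 16, φ(33) = 20, φ(34) = 16, φ(35) = 24, φ(36) = 12, φ(37) = 36, φ(38) = 18, φ(39) = 24, φ(40) = 16, φ(41) = 40, φ(42) = 12, φ(43) = 42, φ(44) = 20, φ(45) = 24, φ(46) = 22, φ(47) = 46, φ(48) = 16, φ(49) = 42, φ(50) = 20, φ(51) = 32, φ(52) = 24, φ(53) = 52, φ(54) = 18, φ(55) = 40, φ(56) = 24, φ(57) = 36, φ(58) = 28, φ(59) = 58, φ(60) = 16, φ(61) = 60, φ(62) = 30, φ(63) = 36, φ(64) = 32, φ(65) = 48, φ(66) = 20, φ(67) = 66, φ(68) = 32, φ(69) = 44, φ(70) = 24, φ(71) = 70, φ(72) = 24, φ(73) = 72, φ(74) = 36, φ(75) = 40, φ(76) = 36, φ(77) = 60, φ(78) = 24, φ(79) = 78, φ(80) = 32, φ(81) = 54, φ(82) = 40, φ(83) = 82, φ(84) = 24, φ(85) = 64, φ(86) = 42, φ(87) = 56, φ(88) = 40, φ(89) = 88, φ(90) = 24, φ(91) = 72, φ(92) = 44, φ(93) = 60, φ(94) = 46, φ(95) = 72, φ(96) = 32, φ(97) = 96, φ(98) = 42, φ(99) = 60, φ(100) = 40, φ(101) = 100, φ(102) = 32, φ(103) = 102, φ(104) = 48, φ(105) = 48, φ(106) = 52, φ(107) = 106, φ(108) = 36, φ(109) = 108, φ(110) = 40, φ(111) = 72, φ(112) = 48, φ(113) = 112, φ(114) = 36, φ(115) = 88, φ(116) = 56, φ(117) = 72, φ(118) = 58, φ(119) = 96, φ(120) = 32, φ(121) = 110, φ(122) = 60, φ(123) = 80, φ(124) = 60, φ(125) = 100, φ(126) = 36, φ(127) = 126, φ(128) = 64, φ(129) = 84, φ(130) = 48, φ(131) = 130, φ(132) = 40, φ(133) = 108, φ(134) = 66, φ(135) = 72, φ(136) = 64, φ(137) = 136, φ(138) = 44, φ(139) = 138, φ(140) = 48, φ(141) = 92, φ(142) = 70, φ(143) = 120, φ(144) = 48, φ(145) = 112, φ(146) = 72, φ(147) = 84, φ(148) = 72, φ(149) = 148, φ(150) = 40, φ(151) = 150, φ(152) = 72, φ(153) = 96, φ(154) = 60, φ(155) = 120, φ(156) = 48, φ(157) = 156, φ(158) = 78, φ(159) = 104, φ(160) = 64, φ(161) = 132, φ(162) = 54, φ(163) = 162, φ(164) = 80, φ(165) = 80, φ(166) = 82, φ(167) = 166, φ(168) = 48, φ(169) = 156, φ(170) = 64, φ(171) = 108, φ(172) = 84, φ(173) = 172, φ(174) = 56, φ(175) = 120, φ(176) = 80, φ(177) = 116. Summing all 177 values: 9566. (Average order: Σ_{n ≤ x} φ(n) ~ (3/π²) x². For x = 177, (3/π²)·177² ≈ 9522.87.)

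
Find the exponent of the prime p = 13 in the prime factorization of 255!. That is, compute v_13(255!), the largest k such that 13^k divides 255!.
v_13(255!) = 20

Legendre's formula: v_p(n!) = Σ_{k ≥ 1} ⌊n / p^k⌋. For p = 13, n = 255, the terms are:
  ⌊255/13^1⌋ = ⌊255/13⌋ = 19
  ⌊255/13^2⌋ = ⌊255/169⌋ = 1
(the next term ⌊255/13^3⌋ = 0, terminating the sum). Summing: v_13(255!) = 19 + 1 = 20.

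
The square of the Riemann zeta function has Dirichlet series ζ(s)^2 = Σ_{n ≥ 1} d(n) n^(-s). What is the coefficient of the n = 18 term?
d(18) = 6

ζ(s)^2 = (Σ 1/m^s)(Σ 1/k^s). The coefficient of 1/n^s in the product is the number of ordered pairs (m, k) with mk = n, which equals d(n). For n = 18, divisors are [1, 2, 3, 6, 9, 18], so d(18) = 6.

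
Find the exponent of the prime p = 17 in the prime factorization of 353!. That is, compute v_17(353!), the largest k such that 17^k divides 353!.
v_17(353!) = 21

Legendre's formula: v_p(n!) = Σ_{k ≥ 1} ⌊n / p^k⌋. For p = 17, n = 353, the terms are:
  ⌊353/17^1⌋ = ⌊353/17⌋ = 20
  ⌊353/17^2⌋ = ⌊353/289⌋ = 1
(the next term ⌊353/17^3⌋ = 0, terminating the sum). Summing: v_17(353!) = 20 + 1 = 21.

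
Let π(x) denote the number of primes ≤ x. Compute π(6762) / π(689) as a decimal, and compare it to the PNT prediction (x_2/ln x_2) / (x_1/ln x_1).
π(6762)/π(689) = 870/124 ≈ 7.0161;  PNT prediction ≈ 7.2727.

π(689) = 124 and π(6762) = 870, so π(6762)/π(689) ≈ 7.0161. The PNT-predicted ratio is (6762/ln(6762)) / (689/ln(689)) ≈ 7.2727. The two agree to within a few percent, as expected.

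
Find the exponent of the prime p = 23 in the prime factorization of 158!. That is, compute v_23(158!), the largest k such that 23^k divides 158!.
v_23(158!) = 6

Legendre's formula: v_p(n!) = Σ_{k ≥ 1} ⌊n / p^k⌋. For p = 23, n = 158, the terms are:
  ⌊158/23^1⌋ = ⌊158/23⌋ = 6
(the next term ⌊158/23^2⌋ = 0, terminating the sum). Summing: v_23(158!) = 6 = 6.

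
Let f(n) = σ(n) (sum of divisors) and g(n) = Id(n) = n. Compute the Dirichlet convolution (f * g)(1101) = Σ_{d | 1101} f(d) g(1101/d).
(σ * Id)(1101) = 5145

Divisors of 1101: [1, 3, 367, 1101]. For each d | 1101:
  d = 1: σ(1) · Id(1101/1) = 1 · 1101 = 1101
  d = 3: σ(3) · Id(1101/3) = 4 · 367 = 1468
  d = 367: σ(367) · Id(1101/367) = 368 · 3 = 1104
  d = 1101: σ(1101) · Id(1101/1101) = 1472 · 1 = 1472
Summing: (σ * Id)(1101) = 1101 + 1468 + 1104 + 1472 = 5145.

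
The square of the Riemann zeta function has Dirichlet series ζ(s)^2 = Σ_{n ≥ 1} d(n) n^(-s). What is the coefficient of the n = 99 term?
d(99) = 6

ζ(s)^2 = (Σ 1/m^s)(Σ 1/k^s). The coefficient of 1/n^s in the product is the number of ordered pairs (m, k) with mk = n, which equals d(n). For n = 99, divisors are [1, 3, 9, 11, 33, 99], so d(99) = 6.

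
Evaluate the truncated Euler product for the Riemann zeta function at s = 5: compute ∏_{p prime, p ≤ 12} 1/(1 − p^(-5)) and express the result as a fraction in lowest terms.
∏ = 20590675875/19857468221

The primes p ≤ 12 are [2, 3, 5, 7, 11]. For each prime, (1 − 1/p^5)^(-1) = p^5 / (p^5 − 1). The product is (1 − 1/2^5)^(-1), (1 − 1/3^5)^(-1), (1 − 1/5^5)^(-1), (1 − 1/7^5)^(-1), (1 − 1/11^5)^(-1) = ∏ p^5 / (p^5 − 1) = 20590675875/19857468221.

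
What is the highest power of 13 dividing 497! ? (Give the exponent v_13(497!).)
v_13(497!) = 40

Legendre's formula: v_p(n!) = Σ_{k ≥ 1} ⌊n / p^k⌋. For p = 13, n = 497, the terms are:
  ⌊497/13^1⌋ = ⌊497/13⌋ = 38
  ⌊497/13^2⌋ = ⌊497/169⌋ = 2
(the next term ⌊497/13^3⌋ = 0, terminating the sum). Summing: v_13(497!) = 38 + 2 = 40.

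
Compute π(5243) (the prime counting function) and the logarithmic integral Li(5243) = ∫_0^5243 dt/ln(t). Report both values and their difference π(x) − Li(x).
π(5243) = 697;  Li(5243) ≈ 712.73;  π(x) − Li(x) ≈ -15.73.

Direct count of primes ≤ 5243 gives π(5243) = 697. Numerical evaluation of the logarithmic integral gives Li(5243) ≈ 712.73. The difference π(x) − Li(x) ≈ -15.73 is typically negative for small/moderate x (Li(x) overestimates), though Littlewood's theorem shows this sign changes infinitely often.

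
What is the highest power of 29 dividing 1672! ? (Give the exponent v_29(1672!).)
v_29(1672!) = 58

Legendre's formula: v_p(n!) = Σ_{k ≥ 1} ⌊n / p^k⌋. For p = 29, n = 1672, the terms are:
  ⌊1672/29^1⌋ = ⌊1672/29⌋ = 57
  ⌊1672/29^2⌋ = ⌊1672/841⌋ = 1
(the next term ⌊1672/29^3⌋ = 0, terminating the sum). Summing: v_29(1672!) = 57 + 1 = 58.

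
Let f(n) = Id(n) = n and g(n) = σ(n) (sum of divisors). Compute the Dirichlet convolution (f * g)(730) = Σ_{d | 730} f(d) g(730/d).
(Id * σ)(730) = 8085

Divisors of 730: [1, 2, 5, 10, 73, 146, 365, 730]. For each d | 730:
  d = 1: Id(1) · σ(730/1) = 1 · 1332 = 1332
  d = 2: Id(2) · σ(730/2) = 2 · 444 = 888
  d = 5: Id(5) · σ(730/5) = 5 · 222 = 1110
  d = 10: Id(10) · σ(730/10) = 10 · 74 = 740
  d = 73: Id(73) · σ(730/73) = 73 · 18 = 1314
  d = 146: Id(146) · σ(730/146) = 146 · 6 = 876
  d = 365: Id(365) · σ(730/365) = 365 · 3 = 1095
  d = 730: Id(730) · σ(730/730) = 730 · 1 = 730
Summing: (Id * σ)(730) = 1332 + 888 + 1110 + 740 + 1314 + 876 + 1095 + 730 = 8085.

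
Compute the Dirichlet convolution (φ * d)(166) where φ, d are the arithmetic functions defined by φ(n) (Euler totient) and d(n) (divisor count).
(φ * d)(166) = 252

Divisors of 166: [1, 2, 83, 166]. For each d | 166:
  d = 1: φ(1) · d(166/1) = 1 · 4 = 4
  d = 2: φ(2) · d(166/2) = 1 · 2 = 2
  d = 83: φ(83) · d(166/83) = 82 · 2 = 164
  d = 166: φ(166) · d(166/166) = 82 · 1 = 82
Summing: (φ * d)(166) = 4 + 2 + 164 + 82 = 252.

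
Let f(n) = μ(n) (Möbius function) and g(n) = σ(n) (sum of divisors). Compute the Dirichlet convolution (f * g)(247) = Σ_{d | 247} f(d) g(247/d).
(μ * σ)(247) = 247

Divisors of 247: [1, 13, 19, 247]. For each d | 247:
  d = 1: μ(1) · σ(247/1) = 1 · 280 = 280
  d = 13: μ(13) · σ(247/13) = -1 · 20 = -20
  d = 19: μ(19) · σ(247/19) = -1 · 14 = -14
  d = 247: μ(247) · σ(247/247) = 1 · 1 = 1
Summing: (μ * σ)(247) = 280 + -20 + -14 + 1 = 247.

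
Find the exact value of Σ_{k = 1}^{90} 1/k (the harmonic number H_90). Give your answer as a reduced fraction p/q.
H_90 = 3653182778990767589396015372875328285861/718766754945489455304472257065075294400

Direct summation: H_90 = 1 + 1/2 + ... + 1/90. The least common denominator is lcm(1, ..., 90) = 718766754945489455304472257065075294400; over this denominator the numerator is 718766754945489455304472257065075294400 + 359383377472744727652236128532537647200 + 239588918315163151768157419021691764800 + 179691688736372363826118064266268823600 + 143753350989097891060894451413015058880 + 119794459157581575884078709510845882400 + 102680964992212779329210322437867899200 + 89845844368186181913059032133134411800 + 79862972771721050589385806340563921600 + 71876675494548945530447225706507529440 + 65342432267771768664042932460461390400 + 59897229578790787942039354755422941200 + 55289750380422265792651712081928868800 + 51340482496106389664605161218933949600 + 47917783663032630353631483804338352960 + 44922922184093090956529516066567205900 + 42280397349734673841439544533239723200 + 39931486385860525294692903170281960800 + 37829829207657339752866960898161857600 + 35938337747274472765223612853253764720 + 34226988330737593109736774145955966400 + 32671216133885884332021466230230695200 + 31250728475890845882803141611525012800 + 29948614789395393971019677377711470600 + 28750670197819578212178890282603011776 + 27644875190211132896325856040964434400 + 26620990923907016863128602113521307200 + 25670241248053194832302580609466974800 + 24785060515361705355326629553968113600 + 23958891831516315176815741902169176480 + 23186024353080305009821685711776622400 + 22461461092046545478264758033283602950 + 21780810755923922888014310820153796800 + 21140198674867336920719772266619861600 + 20536192998442555865842064487573579840 + 19965743192930262647346451585140980400 + 19426128512040255548769520461218251200 + 18914914603828669876433480449080928800 + 18429916793474088597550570693976289600 + 17969168873637236382611806426626882360 + 17530896462085108665962737977196958400 + 17113494165368796554868387072977983200 + 16715505928964871053592378071280820800 + 16335608066942942166010733115115347600 + 15972594554344210117877161268112784320 + 15625364237945422941401570805762506400 + 15292909679691265006478133129044155200 + 14974307394697696985509838688855735300 + 14668709284601825618458617491123985600 + 14375335098909789106089445141301505888 + 14093465783244891280479848177746574400 + 13822437595105566448162928020482217200 + 13561636885763951986876835038963684800 + 13310495461953508431564301056760653600 + 13068486453554353732808586492092278080 + 12835120624026597416151290304733487400 + 12609943069219113250955653632720619200 + 12392530257680852677663314776984056800 + 12182487371957448394991055204492801600 + 11979445915758157588407870951084588240 + 11783061556483433693515938640411070400 + 11593012176540152504910842855888311200 + 11408996110245864369912258048651988800 + 11230730546023272739132379016641801475 + 11057950076084453158530342416385773760 + 10890405377961961444007155410076898400 + 10727862014111782914992123239777243200 + 10570099337433668460359886133309930800 + 10416909491963615294267713870508337600 + 10268096499221277932921032243786789920 + 10123475421767457116964397986832046400 + 9982871596465131323673225792570490200 + 9846119930760129524718798041987332800 + 9713064256020127774384760230609125600 + 9583556732606526070726296760867670592 + 9457457301914334938216740224540464400 + 9334633181110252666291847494351627200 + 9214958396737044298775285346988144800 + 9098313353740372851955345026140193600 + 8984584436818618191305903213313441180 + 8873663641302338954376200704507102400 + 8765448231042554332981368988598479200 + 8659840421029993437403280205603316800 + 8556747082684398277434193536488991600 + 8456079469946934768287908906647944640 + 8357752964482435526796189035640410400 + 8261686838453901785108876517989371200 + 8167804033471471083005366557557673800 + 8076030954443701744994070304101969600 + 7986297277172105058938580634056392160 = 3653182778990767589396015372875328285861, so H_90 = 3653182778990767589396015372875328285861/718766754945489455304472257065075294400 (already in lowest terms) ≈ 5.08257. (The PNT-adjacent estimate ln(90) + γ ≈ 5.07703 matches within O(1/n).)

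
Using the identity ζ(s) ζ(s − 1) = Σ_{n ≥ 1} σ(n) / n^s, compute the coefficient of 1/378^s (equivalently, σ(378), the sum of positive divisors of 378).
σ(378) = 960

In the product (Σ m^0/m^s)(Σ k / k^s) = Σ (Σ_{d | n} d) / n^s, the coefficient of 1/n^s is σ(n) = Σ_{d | n} d. For n = 378, divisors are [1, 2, 3, 6, 7, 9, 14, 18, 21, 27, 42, 54, 63, 126, 189, 378]; summing: σ(378) = 960.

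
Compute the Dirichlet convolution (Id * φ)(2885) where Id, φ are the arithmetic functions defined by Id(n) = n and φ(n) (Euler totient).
(Id * φ)(2885) = 10377

Divisors of 2885: [1, 5, 577, 2885]. For each d | 2885:
  d = 1: Id(1) · φ(2885/1) = 1 · 2304 = 2304
  d = 5: Id(5) · φ(2885/5) = 5 · 576 = 2880
  d = 577: Id(577) · φ(2885/577) = 577 · 4 = 2308
  d = 2885: Id(2885) · φ(2885/2885) = 2885 · 1 = 2885
Summing: (Id * φ)(2885) = 2304 + 2880 + 2308 + 2885 = 10377.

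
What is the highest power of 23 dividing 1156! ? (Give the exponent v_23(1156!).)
v_23(1156!) = 52

Legendre's formula: v_p(n!) = Σ_{k ≥ 1} ⌊n / p^k⌋. For p = 23, n = 1156, the terms are:
  ⌊1156/23^1⌋ = ⌊1156/23⌋ = 50
  ⌊1156/23^2⌋ = ⌊1156/529⌋ = 2
(the next term ⌊1156/23^3⌋ = 0, terminating the sum). Summing: v_23(1156!) = 50 + 2 = 52.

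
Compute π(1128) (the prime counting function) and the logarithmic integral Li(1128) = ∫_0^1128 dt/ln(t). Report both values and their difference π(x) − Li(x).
π(1128) = 188;  Li(1128) ≈ 195.98;  π(x) − Li(x) ≈ -7.98.

Direct count of primes ≤ 1128 gives π(1128) = 188. Numerical evaluation of the logarithmic integral gives Li(1128) ≈ 195.98. The difference π(x) − Li(x) ≈ -7.98 is typically negative for small/moderate x (Li(x) overestimates), though Littlewood's theorem shows this sign changes infinitely often.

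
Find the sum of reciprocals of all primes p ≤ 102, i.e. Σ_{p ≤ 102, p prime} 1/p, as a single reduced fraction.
Σ 1/p = 422113843906354093775418512493046577809/232862364358497360900063316880507363070

π(102) = 26, so the primes ≤ 102 are [2, 3, 5, 7, 11, 13, 17, 19, 23, 29, 31, 37, 41, 43, 47, 53, 59, 61, 67, 71, 73, 79, 83, 89, 97, 101]. Summing 1/p over these primes: 422113843906354093775418512493046577809/232862364358497360900063316880507363070 ≈ 1.8127. Mertens estimate ln ln(102) + 0.2615 ≈ 1.7930.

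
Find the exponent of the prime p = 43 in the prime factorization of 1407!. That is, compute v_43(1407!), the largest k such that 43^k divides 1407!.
v_43(1407!) = 32

Legendre's formula: v_p(n!) = Σ_{k ≥ 1} ⌊n / p^k⌋. For p = 43, n = 1407, the terms are:
  ⌊1407/43^1⌋ = ⌊1407/43⌋ = 32
(the next term ⌊1407/43^2⌋ = 0, terminating the sum). Summing: v_43(1407!) = 32 = 32.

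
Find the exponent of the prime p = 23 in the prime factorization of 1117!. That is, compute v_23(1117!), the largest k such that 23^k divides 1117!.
v_23(1117!) = 50

Legendre's formula: v_p(n!) = Σ_{k ≥ 1} ⌊n / p^k⌋. For p = 23, n = 1117, the terms are:
  ⌊1117/23^1⌋ = ⌊1117/23⌋ = 48
  ⌊1117/23^2⌋ = ⌊1117/529⌋ = 2
(the next term ⌊1117/23^3⌋ = 0, terminating the sum). Summing: v_23(1117!) = 48 + 2 = 50.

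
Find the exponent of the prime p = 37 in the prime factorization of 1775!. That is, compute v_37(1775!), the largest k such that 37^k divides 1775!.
v_37(1775!) = 48

Legendre's formula: v_p(n!) = Σ_{k ≥ 1} ⌊n / p^k⌋. For p = 37, n = 1775, the terms are:
  ⌊1775/37^1⌋ = ⌊1775/37⌋ = 47
  ⌊1775/37^2⌋ = ⌊1775/1369⌋ = 1
(the next term ⌊1775/37^3⌋ = 0, terminating the sum). Summing: v_37(1775!) = 47 + 1 = 48.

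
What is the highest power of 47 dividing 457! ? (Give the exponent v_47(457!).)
v_47(457!) = 9

Legendre's formula: v_p(n!) = Σ_{k ≥ 1} ⌊n / p^k⌋. For p = 47, n = 457, the terms are:
  ⌊457/47^1⌋ = ⌊457/47⌋ = 9
(the next term ⌊457/47^2⌋ = 0, terminating the sum). Summing: v_47(457!) = 9 = 9.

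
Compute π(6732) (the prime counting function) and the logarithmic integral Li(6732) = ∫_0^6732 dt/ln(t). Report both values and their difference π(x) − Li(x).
π(6732) = 867;  Li(6732) ≈ 883.99;  π(x) − Li(x) ≈ -16.99.

Direct count of primes ≤ 6732 gives π(6732) = 867. Numerical evaluation of the logarithmic integral gives Li(6732) ≈ 883.99. The difference π(x) − Li(x) ≈ -16.99 is typically negative for small/moderate x (Li(x) overestimates), though Littlewood's theorem shows this sign changes infinitely often.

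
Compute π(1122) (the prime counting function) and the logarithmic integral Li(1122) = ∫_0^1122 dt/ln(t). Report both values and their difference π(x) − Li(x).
π(1122) = 187;  Li(1122) ≈ 195.12;  π(x) − Li(x) ≈ -8.12.

Direct count of primes ≤ 1122 gives π(1122) = 187. Numerical evaluation of the logarithmic integral gives Li(1122) ≈ 195.12. The difference π(x) − Li(x) ≈ -8.12 is typically negative for small/moderate x (Li(x) overestimates), though Littlewood's theorem shows this sign changes infinitely often.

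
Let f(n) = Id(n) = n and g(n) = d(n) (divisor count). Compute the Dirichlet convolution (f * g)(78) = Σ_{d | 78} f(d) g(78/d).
(Id * d)(78) = 300

Divisors of 78: [1, 2, 3, 6, 13, 26, 39, 78]. For each d | 78:
  d = 1: Id(1) · d(78/1) = 1 · 8 = 8
  d = 2: Id(2) · d(78/2) = 2 · 4 = 8
  d = 3: Id(3) · d(78/3) = 3 · 4 = 12
  d = 6: Id(6) · d(78/6) = 6 · 2 = 12
  d = 13: Id(13) · d(78/13) = 13 · 4 = 52
  d = 26: Id(26) · d(78/26) = 26 · 2 = 52
  d = 39: Id(39) · d(78/39) = 39 · 2 = 78
  d = 78: Id(78) · d(78/78) = 78 · 1 = 78
Summing: (Id * d)(78) = 8 + 8 + 12 + 12 + 52 + 52 + 78 + 78 = 300.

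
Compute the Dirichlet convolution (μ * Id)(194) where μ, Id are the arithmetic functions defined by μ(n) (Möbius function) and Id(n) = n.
(μ * Id)(194) = 96

Divisors of 194: [1, 2, 97, 194]. For each d | 194:
  d = 1: μ(1) · Id(194/1) = 1 · 194 = 194
  d = 2: μ(2) · Id(194/2) = -1 · 97 = -97
  d = 97: μ(97) · Id(194/97) = -1 · 2 = -2
  d = 194: μ(194) · Id(194/194) = 1 · 1 = 1
Summing: (μ * Id)(194) = 194 + -97 + -2 + 1 = 96.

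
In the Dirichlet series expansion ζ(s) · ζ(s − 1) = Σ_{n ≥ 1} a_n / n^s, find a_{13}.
σ(13) = 14

In the product (Σ m^0/m^s)(Σ k / k^s) = Σ (Σ_{d | n} d) / n^s, the coefficient of 1/n^s is σ(n) = Σ_{d | n} d. For n = 13, divisors are [1, 13]; summing: σ(13) = 14.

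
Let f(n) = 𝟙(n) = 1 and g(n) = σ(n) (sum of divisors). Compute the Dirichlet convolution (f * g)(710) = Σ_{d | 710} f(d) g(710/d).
(𝟙 * σ)(710) = 2044

Divisors of 710: [1, 2, 5, 10, 71, 142, 355, 710]. For each d | 710:
  d = 1: 𝟙(1) · σ(710/1) = 1 · 1296 = 1296
  d = 2: 𝟙(2) · σ(710/2) = 1 · 432 = 432
  d = 5: 𝟙(5) · σ(710/5) = 1 · 216 = 216
  d = 10: 𝟙(10) · σ(710/10) = 1 · 72 = 72
  d = 71: 𝟙(71) · σ(710/71) = 1 · 18 = 18
  d = 142: 𝟙(142) · σ(710/142) = 1 · 6 = 6
  d = 355: 𝟙(355) · σ(710/355) = 1 · 3 = 3
  d = 710: 𝟙(710) · σ(710/710) = 1 · 1 = 1
Summing: (𝟙 * σ)(710) = 1296 + 432 + 216 + 72 + 18 + 6 + 3 + 1 = 2044.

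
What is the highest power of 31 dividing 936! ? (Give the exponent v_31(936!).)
v_31(936!) = 30

Legendre's formula: v_p(n!) = Σ_{k ≥ 1} ⌊n / p^k⌋. For p = 31, n = 936, the terms are:
  ⌊936/31^1⌋ = ⌊936/31⌋ = 30
(the next term ⌊936/31^2⌋ = 0, terminating the sum). Summing: v_31(936!) = 30 = 30.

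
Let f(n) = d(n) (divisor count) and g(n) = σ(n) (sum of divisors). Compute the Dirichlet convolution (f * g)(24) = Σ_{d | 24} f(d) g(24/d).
(d * σ)(24) = 252

Divisors of 24: [1, 2, 3, 4, 6, 8, 12, 24]. For each d | 24:
  d = 1: d(1) · σ(24/1) = 1 · 60 = 60
  d = 2: d(2) · σ(24/2) = 2 · 28 = 56
  d = 3: d(3) · σ(24/3) = 2 · 15 = 30
  d = 4: d(4) · σ(24/4) = 3 · 12 = 36
  d = 6: d(6) · σ(24/6) = 4 · 7 = 28
  d = 8: d(8) · σ(24/8) = 4 · 4 = 16
  d = 12: d(12) · σ(24/12) = 6 · 3 = 18
  d = 24: d(24) · σ(24/24) = 8 · 1 = 8
Summing: (d * σ)(24) = 60 + 56 + 30 + 36 + 28 + 16 + 18 + 8 = 252.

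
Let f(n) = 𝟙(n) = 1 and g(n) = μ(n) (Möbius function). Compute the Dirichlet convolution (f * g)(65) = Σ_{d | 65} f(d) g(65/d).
(𝟙 * μ)(65) = 0

Divisors of 65: [1, 5, 13, 65]. For each d | 65:
  d = 1: 𝟙(1) · μ(65/1) = 1 · 1 = 1
  d = 5: 𝟙(5) · μ(65/5) = 1 · -1 = -1
  d = 13: 𝟙(13) · μ(65/13) = 1 · -1 = -1
  d = 65: 𝟙(65) · μ(65/65) = 1 · 1 = 1
Summing: (𝟙 * μ)(65) = 1 + -1 + -1 + 1 = 0.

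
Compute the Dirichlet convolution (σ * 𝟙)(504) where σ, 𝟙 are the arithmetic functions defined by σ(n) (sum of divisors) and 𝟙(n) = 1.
(σ * 𝟙)(504) = 4212

Divisors of 504: [1, 2, 3, 4, 6, 7, 8, 9, 12, 14, 18, 21, 24, 28, 36, 42, 56, 63, 72, 84, 126, 168, 252, 504]. For each d | 504:
  d = 1: σ(1) · 𝟙(504/1) = 1 · 1 = 1
  d = 2: σ(2) · 𝟙(504/2) = 3 · 1 = 3
  d = 3: σ(3) · 𝟙(504/3) = 4 · 1 = 4
  d = 4: σ(4) · 𝟙(504/4) = 7 · 1 = 7
  d = 6: σ(6) · 𝟙(504/6) = 12 · 1 = 12
  d = 7: σ(7) · 𝟙(504/7) = 8 · 1 = 8
  d = 8: σ(8) · 𝟙(504/8) = 15 · 1 = 15
  d = 9: σ(9) · 𝟙(504/9) = 13 · 1 = 13
  d = 12: σ(12) · 𝟙(504/12) = 28 · 1 = 28
  d = 14: σ(14) · 𝟙(504/14) = 24 · 1 = 24
  d = 18: σ(18) · 𝟙(504/18) = 39 · 1 = 39
  d = 21: σ(21) · 𝟙(504/21) = 32 · 1 = 32
  d = 24: σ(24) · 𝟙(504/24) = 60 · 1 = 60
  d = 28: σ(28) · 𝟙(504/28) = 56 · 1 = 56
  d = 36: σ(36) · 𝟙(504/36) = 91 · 1 = 91
  d = 42: σ(42) · 𝟙(504/42) = 96 · 1 = 96
  d = 56: σ(56) · 𝟙(504/56) = 120 · 1 = 120
  d = 63: σ(63) · 𝟙(504/63) = 104 · 1 = 104
  d = 72: σ(72) · 𝟙(504/72) = 195 · 1 = 195
  d = 84: σ(84) · 𝟙(504/84) = 224 · 1 = 224
  d = 126: σ(126) · 𝟙(504/126) = 312 · 1 = 312
  d = 168: σ(168) · 𝟙(504/168) = 480 · 1 = 480
  d = 252: σ(252) · 𝟙(504/252) = 728 · 1 = 728
  d = 504: σ(504) · 𝟙(504/504) = 1560 · 1 = 1560
Summing: (σ * 𝟙)(504) = 1 + 3 + 4 + 7 + 12 + 8 + 15 + 13 + 28 + 24 + 39 + 32 + 60 + 56 + 91 + 96 + 120 + 104 + 195 + 224 + 312 + 480 + 728 + 1560 = 4212.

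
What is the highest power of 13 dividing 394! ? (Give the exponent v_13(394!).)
v_13(394!) = 32

Legendre's formula: v_p(n!) = Σ_{k ≥ 1} ⌊n / p^k⌋. For p = 13, n = 394, the terms are:
  ⌊394/13^1⌋ = ⌊394/13⌋ = 30
  ⌊394/13^2⌋ = ⌊394/169⌋ = 2
(the next term ⌊394/13^3⌋ = 0, terminating the sum). Summing: v_13(394!) = 30 + 2 = 32.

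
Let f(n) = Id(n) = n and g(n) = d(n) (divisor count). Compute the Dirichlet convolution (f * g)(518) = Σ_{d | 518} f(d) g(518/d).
(Id * d)(518) = 1404

Divisors of 518: [1, 2, 7, 14, 37, 74, 259, 518]. For each d | 518:
  d = 1: Id(1) · d(518/1) = 1 · 8 = 8
  d = 2: Id(2) · d(518/2) = 2 · 4 = 8
  d = 7: Id(7) · d(518/7) = 7 · 4 = 28
  d = 14: Id(14) · d(518/14) = 14 · 2 = 28
  d = 37: Id(37) · d(518/37) = 37 · 4 = 148
  d = 74: Id(74) · d(518/74) = 74 · 2 = 148
  d = 259: Id(259) · d(518/259) = 259 · 2 = 518
  d = 518: Id(518) · d(518/518) = 518 · 1 = 518
Summing: (Id * d)(518) = 8 + 8 + 28 + 28 + 148 + 148 + 518 + 518 = 1404.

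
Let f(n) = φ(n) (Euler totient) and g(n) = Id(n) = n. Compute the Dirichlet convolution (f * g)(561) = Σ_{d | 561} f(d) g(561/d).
(φ * Id)(561) = 3465

Divisors of 561: [1, 3, 11, 17, 33, 51, 187, 561]. For each d | 561:
  d = 1: φ(1) · Id(561/1) = 1 · 561 = 561
  d = 3: φ(3) · Id(561/3) = 2 · 187 = 374
  d = 11: φ(11) · Id(561/11) = 10 · 51 = 510
  d = 17: φ(17) · Id(561/17) = 16 · 33 = 528
  d = 33: φ(33) · Id(561/33) = 20 · 17 = 340
  d = 51: φ(51) · Id(561/51) = 32 · 11 = 352
  d = 187: φ(187) · Id(561/187) = 160 · 3 = 480
  d = 561: φ(561) · Id(561/561) = 320 · 1 = 320
Summing: (φ * Id)(561) = 561 + 374 + 510 + 528 + 340 + 352 + 480 + 320 = 3465.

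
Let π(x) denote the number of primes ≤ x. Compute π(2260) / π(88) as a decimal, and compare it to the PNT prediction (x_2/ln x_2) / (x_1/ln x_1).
π(2260)/π(88) = 335/23 ≈ 14.5652;  PNT prediction ≈ 14.8886.

π(88) = 23 and π(2260) = 335, so π(2260)/π(88) ≈ 14.5652. The PNT-predicted ratio is (2260/ln(2260)) / (88/ln(88)) ≈ 14.8886. The two agree to within a few percent, as expected.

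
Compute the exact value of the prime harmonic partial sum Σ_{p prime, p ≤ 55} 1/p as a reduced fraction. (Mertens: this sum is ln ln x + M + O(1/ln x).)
Σ 1/p = 54766551458687142251/32589158477190044730

π(55) = 16, so the primes ≤ 55 are [2, 3, 5, 7, 11, 13, 17, 19, 23, 29, 31, 37, 41, 43, 47, 53]. Summing 1/p over these primes: 54766551458687142251/32589158477190044730 ≈ 1.6805. Mertens estimate ln ln(55) + 0.2615 ≈ 1.6496.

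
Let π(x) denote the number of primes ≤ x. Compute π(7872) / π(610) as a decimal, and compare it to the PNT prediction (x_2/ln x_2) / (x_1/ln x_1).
π(7872)/π(610) = 993/111 ≈ 8.9459;  PNT prediction ≈ 9.2258.

π(610) = 111 and π(7872) = 993, so π(7872)/π(610) ≈ 8.9459. The PNT-predicted ratio is (7872/ln(7872)) / (610/ln(610)) ≈ 9.2258. The two agree to within a few percent, as expected.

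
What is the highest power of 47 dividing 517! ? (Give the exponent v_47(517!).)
v_47(517!) = 11

Legendre's formula: v_p(n!) = Σ_{k ≥ 1} ⌊n / p^k⌋. For p = 47, n = 517, the terms are:
  ⌊517/47^1⌋ = ⌊517/47⌋ = 11
(the next term ⌊517/47^2⌋ = 0, terminating the sum). Summing: v_47(517!) = 11 = 11.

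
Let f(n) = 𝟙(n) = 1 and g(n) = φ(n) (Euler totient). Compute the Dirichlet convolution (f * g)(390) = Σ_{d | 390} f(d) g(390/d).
(𝟙 * φ)(390) = 390

Divisors of 390: [1, 2, 3, 5, 6, 10, 13, 15, 26, 30, 39, 65, 78, 130, 195, 390]. For each d | 390:
  d = 1: 𝟙(1) · φ(390/1) = 1 · 96 = 96
  d = 2: 𝟙(2) · φ(390/2) = 1 · 96 = 96
  d = 3: 𝟙(3) · φ(390/3) = 1 · 48 = 48
  d = 5: 𝟙(5) · φ(390/5) = 1 · 24 = 24
  d = 6: 𝟙(6) · φ(390/6) = 1 · 48 = 48
  d = 10: 𝟙(10) · φ(390/10) = 1 · 24 = 24
  d = 13: 𝟙(13) · φ(390/13) = 1 · 8 = 8
  d = 15: 𝟙(15) · φ(390/15) = 1 · 12 = 12
  d = 26: 𝟙(26) · φ(390/26) = 1 · 8 = 8
  d = 30: 𝟙(30) · φ(390/30) = 1 · 12 = 12
  d = 39: 𝟙(39) · φ(390/39) = 1 · 4 = 4
  d = 65: 𝟙(65) · φ(390/65) = 1 · 2 = 2
  d = 78: 𝟙(78) · φ(390/78) = 1 · 4 = 4
  d = 130: 𝟙(130) · φ(390/130) = 1 · 2 = 2
  d = 195: 𝟙(195) · φ(390/195) = 1 · 1 = 1
  d = 390: 𝟙(390) · φ(390/390) = 1 · 1 = 1
Summing: (𝟙 * φ)(390) = 96 + 96 + 48 + 24 + 48 + 24 + 8 + 12 + 8 + 12 + 4 + 2 + 4 + 2 + 1 + 1 = 390.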